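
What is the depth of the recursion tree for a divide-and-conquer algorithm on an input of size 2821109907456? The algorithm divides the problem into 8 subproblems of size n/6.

For divide and conquer with division factor 6:

Problem sizes at each level:
Level 0: 2821109907456
Level 1: 470184984576
Level 2: 78364164096
Level 3: 13060694016
Level 4: 2176782336
Level 5: 362797056
Level 6: 60466176
Level 7: 10077696
Level 8: 1679616
Level 9: 279936
Level 10: 46656
Level 11: 7776
Level 12: 1296
Level 13: 216
Level 14: 36
Level 15: 6
Level 16: 1

The root is level 0 and the size-1 base case is level 16 (the tree spans levels 0 through 16, i.e. 17 levels counting the root), so the depth is the number of divisions: log_6(2821109907456) = 16

The recursion tree depth is log_6(2821109907456) = 16. At each level, the problem size is divided by 6, so it takes 16 divisions to reduce to a base case of size 1. The algorithm makes 8 recursive calls at each level.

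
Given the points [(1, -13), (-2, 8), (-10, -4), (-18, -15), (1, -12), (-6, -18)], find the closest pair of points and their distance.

Computing all pairwise distances among 6 points:

d((1, -13), (-2, 8)) = 21.2132
d((1, -13), (-10, -4)) = 14.2127
d((1, -13), (-18, -15)) = 19.105
d((1, -13), (1, -12)) = 1.0 <-- minimum
d((1, -13), (-6, -18)) = 8.6023
d((-2, 8), (-10, -4)) = 14.4222
d((-2, 8), (-18, -15)) = 28.0179
d((-2, 8), (1, -12)) = 20.2237
d((-2, 8), (-6, -18)) = 26.3059
d((-10, -4), (-18, -15)) = 13.6015
d((-10, -4), (1, -12)) = 13.6015
d((-10, -4), (-6, -18)) = 14.5602
d((-18, -15), (1, -12)) = 19.2354
d((-18, -15), (-6, -18)) = 12.3693
d((1, -12), (-6, -18)) = 9.2195

Closest pair: (1, -13) and (1, -12) with distance 1.0

The closest pair is (1, -13) and (1, -12) with Euclidean distance 1.0. For 6 points, brute-force pairwise comparison is shown above. For large n, the divide-and-conquer algorithm (sort by x, recurse on halves, check the dividing strip) achieves O(n log n).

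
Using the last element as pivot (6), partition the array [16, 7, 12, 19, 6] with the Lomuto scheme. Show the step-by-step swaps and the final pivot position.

Lomuto partition with pivot = 6:

Initial array: [16, 7, 12, 19, 6]

arr[0]=16 > 6: no swap
arr[1]=7 > 6: no swap
arr[2]=12 > 6: no swap
arr[3]=19 > 6: no swap

Place pivot at position 0: [6, 7, 12, 19, 16]
Pivot position: 0

After partitioning with pivot 6, the array becomes [6, 7, 12, 19, 16]. The pivot is placed at index 0. All elements to the left of the pivot are <= 6, and all elements to the right are > 6.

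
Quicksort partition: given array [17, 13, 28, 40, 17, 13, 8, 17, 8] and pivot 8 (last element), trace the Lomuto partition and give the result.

Lomuto partition with pivot = 8:

Initial array: [17, 13, 28, 40, 17, 13, 8, 17, 8]

arr[0]=17 > 8: no swap
arr[1]=13 > 8: no swap
arr[2]=28 > 8: no swap
arr[3]=40 > 8: no swap
arr[4]=17 > 8: no swap
arr[5]=13 > 8: no swap
arr[6]=8 <= 8: swap with position 0, array becomes [8, 13, 28, 40, 17, 13, 17, 17, 8]
arr[7]=17 > 8: no swap

Place pivot at position 1: [8, 8, 28, 40, 17, 13, 17, 17, 13]
Pivot position: 1

After partitioning with pivot 8, the array becomes [8, 8, 28, 40, 17, 13, 17, 17, 13]. The pivot is placed at index 1. All elements to the left of the pivot are <= 8, and all elements to the right are > 8.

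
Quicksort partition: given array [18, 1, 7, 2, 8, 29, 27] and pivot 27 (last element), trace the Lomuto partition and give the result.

Lomuto partition with pivot = 27:

Initial array: [18, 1, 7, 2, 8, 29, 27]

arr[0]=18 <= 27: swap with position 0, array becomes [18, 1, 7, 2, 8, 29, 27]
arr[1]=1 <= 27: swap with position 1, array becomes [18, 1, 7, 2, 8, 29, 27]
arr[2]=7 <= 27: swap with position 2, array becomes [18, 1, 7, 2, 8, 29, 27]
arr[3]=2 <= 27: swap with position 3, array becomes [18, 1, 7, 2, 8, 29, 27]
arr[4]=8 <= 27: swap with position 4, array becomes [18, 1, 7, 2, 8, 29, 27]
arr[5]=29 > 27: no swap

Place pivot at position 5: [18, 1, 7, 2, 8, 27, 29]
Pivot position: 5

After partitioning with pivot 27, the array becomes [18, 1, 7, 2, 8, 27, 29]. The pivot is placed at index 5. All elements to the left of the pivot are <= 27, and all elements to the right are > 27.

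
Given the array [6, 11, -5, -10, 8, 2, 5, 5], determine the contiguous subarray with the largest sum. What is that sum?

Using Kadane's algorithm on [6, 11, -5, -10, 8, 2, 5, 5]:

Scanning through the array:
Position 1 (value 11): max_ending_here = 17, max_so_far = 17
Position 2 (value -5): max_ending_here = 12, max_so_far = 17
Position 3 (value -10): max_ending_here = 2, max_so_far = 17
Position 4 (value 8): max_ending_here = 10, max_so_far = 17
Position 5 (value 2): max_ending_here = 12, max_so_far = 17
Position 6 (value 5): max_ending_here = 17, max_so_far = 17
Position 7 (value 5): max_ending_here = 22, max_so_far = 22

Maximum subarray: [6, 11, -5, -10, 8, 2, 5, 5]
Maximum sum: 22

The maximum subarray is [6, 11, -5, -10, 8, 2, 5, 5] with sum 22. This subarray runs from index 0 to index 7.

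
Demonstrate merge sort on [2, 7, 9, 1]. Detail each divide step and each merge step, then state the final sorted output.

Merge sort trace:

Split: [2, 7, 9, 1] -> [2, 7] and [9, 1]
  Split: [2, 7] -> [2] and [7]
  Merge: [2] + [7] -> [2, 7]
  Split: [9, 1] -> [9] and [1]
  Merge: [9] + [1] -> [1, 9]
Merge: [2, 7] + [1, 9] -> [1, 2, 7, 9]

Final sorted array: [1, 2, 7, 9]

The merge sort proceeds by recursively splitting the array and merging sorted halves.
After all merges, the sorted array is [1, 2, 7, 9].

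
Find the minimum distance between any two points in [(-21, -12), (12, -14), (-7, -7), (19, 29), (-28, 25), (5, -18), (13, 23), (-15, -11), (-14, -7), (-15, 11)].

Computing all pairwise distances among 10 points:

d((-21, -12), (12, -14)) = 33.0606
d((-21, -12), (-7, -7)) = 14.8661
d((-21, -12), (19, 29)) = 57.28
d((-21, -12), (-28, 25)) = 37.6563
d((-21, -12), (5, -18)) = 26.6833
d((-21, -12), (13, 23)) = 48.7955
d((-21, -12), (-15, -11)) = 6.0828
d((-21, -12), (-14, -7)) = 8.6023
d((-21, -12), (-15, 11)) = 23.7697
d((12, -14), (-7, -7)) = 20.2485
d((12, -14), (19, 29)) = 43.566
d((12, -14), (-28, 25)) = 55.8659
d((12, -14), (5, -18)) = 8.0623
d((12, -14), (13, 23)) = 37.0135
d((12, -14), (-15, -11)) = 27.1662
d((12, -14), (-14, -7)) = 26.9258
d((12, -14), (-15, 11)) = 36.7967
d((-7, -7), (19, 29)) = 44.4072
d((-7, -7), (-28, 25)) = 38.2753
d((-7, -7), (5, -18)) = 16.2788
d((-7, -7), (13, 23)) = 36.0555
d((-7, -7), (-15, -11)) = 8.9443
d((-7, -7), (-14, -7)) = 7.0
d((-7, -7), (-15, 11)) = 19.6977
d((19, 29), (-28, 25)) = 47.1699
d((19, 29), (5, -18)) = 49.0408
d((19, 29), (13, 23)) = 8.4853
d((19, 29), (-15, -11)) = 52.4976
d((19, 29), (-14, -7)) = 48.8365
d((19, 29), (-15, 11)) = 38.4708
d((-28, 25), (5, -18)) = 54.2033
d((-28, 25), (13, 23)) = 41.0488
d((-28, 25), (-15, -11)) = 38.2753
d((-28, 25), (-14, -7)) = 34.9285
d((-28, 25), (-15, 11)) = 19.105
d((5, -18), (13, 23)) = 41.7732
d((5, -18), (-15, -11)) = 21.1896
d((5, -18), (-14, -7)) = 21.9545
d((5, -18), (-15, 11)) = 35.2278
d((13, 23), (-15, -11)) = 44.0454
d((13, 23), (-14, -7)) = 40.3609
d((13, 23), (-15, 11)) = 30.4631
d((-15, -11), (-14, -7)) = 4.1231 <-- minimum
d((-15, -11), (-15, 11)) = 22.0
d((-14, -7), (-15, 11)) = 18.0278

Closest pair: (-15, -11) and (-14, -7) with distance 4.1231

The closest pair is (-15, -11) and (-14, -7) with Euclidean distance 4.1231. For 10 points, brute-force pairwise comparison is shown above. For large n, the divide-and-conquer algorithm (sort by x, recurse on halves, check the dividing strip) achieves O(n log n).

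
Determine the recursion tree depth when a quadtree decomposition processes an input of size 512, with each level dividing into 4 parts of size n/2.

For divide and conquer with division factor 2:

Problem sizes at each level:
Level 0: 512
Level 1: 256
Level 2: 128
Level 3: 64
Level 4: 32
Level 5: 16
Level 6: 8
Level 7: 4
Level 8: 2
Level 9: 1

The root is level 0 and the size-1 base case is level 9 (the tree spans levels 0 through 9, i.e. 10 levels counting the root), so the depth is the number of divisions: log_2(512) = 9

The recursion tree depth is log_2(512) = 9. At each level, the problem size is divided by 2, so it takes 9 divisions to reduce to a base case of size 1. The algorithm makes 4 recursive calls at each level.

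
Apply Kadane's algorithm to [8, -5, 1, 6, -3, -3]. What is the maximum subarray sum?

Using Kadane's algorithm on [8, -5, 1, 6, -3, -3]:

Scanning through the array:
Position 1 (value -5): max_ending_here = 3, max_so_far = 8
Position 2 (value 1): max_ending_here = 4, max_so_far = 8
Position 3 (value 6): max_ending_here = 10, max_so_far = 10
Position 4 (value -3): max_ending_here = 7, max_so_far = 10
Position 5 (value -3): max_ending_here = 4, max_so_far = 10

Maximum subarray: [8, -5, 1, 6]
Maximum sum: 10

The maximum subarray is [8, -5, 1, 6] with sum 10. This subarray runs from index 0 to index 3.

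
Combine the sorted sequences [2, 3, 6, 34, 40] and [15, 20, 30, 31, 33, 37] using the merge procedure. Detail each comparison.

Merging process:

Compare 2 vs 15: take 2 from left. Merged: [2]
Compare 3 vs 15: take 3 from left. Merged: [2, 3]
Compare 6 vs 15: take 6 from left. Merged: [2, 3, 6]
Compare 34 vs 15: take 15 from right. Merged: [2, 3, 6, 15]
Compare 34 vs 20: take 20 from right. Merged: [2, 3, 6, 15, 20]
Compare 34 vs 30: take 30 from right. Merged: [2, 3, 6, 15, 20, 30]
Compare 34 vs 31: take 31 from right. Merged: [2, 3, 6, 15, 20, 30, 31]
Compare 34 vs 33: take 33 from right. Merged: [2, 3, 6, 15, 20, 30, 31, 33]
Compare 34 vs 37: take 34 from left. Merged: [2, 3, 6, 15, 20, 30, 31, 33, 34]
Compare 40 vs 37: take 37 from right. Merged: [2, 3, 6, 15, 20, 30, 31, 33, 34, 37]
Append remaining from left: [40]. Merged: [2, 3, 6, 15, 20, 30, 31, 33, 34, 37, 40]

Final merged array: [2, 3, 6, 15, 20, 30, 31, 33, 34, 37, 40]
Total comparisons: 10

The merged array is [2, 3, 6, 15, 20, 30, 31, 33, 34, 37, 40], requiring 10 comparisons. The merge step runs in O(n) time where n is the total number of elements.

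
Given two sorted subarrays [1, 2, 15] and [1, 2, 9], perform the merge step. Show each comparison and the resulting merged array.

Merging process:

Compare 1 vs 1: take 1 from left. Merged: [1]
Compare 2 vs 1: take 1 from right. Merged: [1, 1]
Compare 2 vs 2: take 2 from left. Merged: [1, 1, 2]
Compare 15 vs 2: take 2 from right. Merged: [1, 1, 2, 2]
Compare 15 vs 9: take 9 from right. Merged: [1, 1, 2, 2, 9]
Append remaining from left: [15]. Merged: [1, 1, 2, 2, 9, 15]

Final merged array: [1, 1, 2, 2, 9, 15]
Total comparisons: 5

The merged array is [1, 1, 2, 2, 9, 15], requiring 5 comparisons. The merge step runs in O(n) time where n is the total number of elements.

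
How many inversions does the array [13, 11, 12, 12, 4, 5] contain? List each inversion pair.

Finding inversions in [13, 11, 12, 12, 4, 5]:

(0, 1): arr[0]=13 > arr[1]=11
(0, 2): arr[0]=13 > arr[2]=12
(0, 3): arr[0]=13 > arr[3]=12
(0, 4): arr[0]=13 > arr[4]=4
(0, 5): arr[0]=13 > arr[5]=5
(1, 4): arr[1]=11 > arr[4]=4
(1, 5): arr[1]=11 > arr[5]=5
(2, 4): arr[2]=12 > arr[4]=4
(2, 5): arr[2]=12 > arr[5]=5
(3, 4): arr[3]=12 > arr[4]=4
(3, 5): arr[3]=12 > arr[5]=5

Total inversions: 11

The array has 11 inversion(s): (0,1), (0,2), (0,3), (0,4), (0,5), (1,4), (1,5), (2,4), (2,5), (3,4), (3,5). Each pair (i,j) satisfies i < j and arr[i] > arr[j].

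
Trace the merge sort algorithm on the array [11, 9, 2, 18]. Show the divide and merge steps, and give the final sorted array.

Merge sort trace:

Split: [11, 9, 2, 18] -> [11, 9] and [2, 18]
  Split: [11, 9] -> [11] and [9]
  Merge: [11] + [9] -> [9, 11]
  Split: [2, 18] -> [2] and [18]
  Merge: [2] + [18] -> [2, 18]
Merge: [9, 11] + [2, 18] -> [2, 9, 11, 18]

Final sorted array: [2, 9, 11, 18]

The merge sort proceeds by recursively splitting the array and merging sorted halves.
After all merges, the sorted array is [2, 9, 11, 18].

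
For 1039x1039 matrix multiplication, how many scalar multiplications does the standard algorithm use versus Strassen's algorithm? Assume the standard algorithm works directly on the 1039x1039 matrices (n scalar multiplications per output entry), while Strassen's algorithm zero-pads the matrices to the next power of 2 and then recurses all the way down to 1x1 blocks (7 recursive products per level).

Matrix multiplication for 1039x1039 matrices:

Strassen's algorithm requires power-of-2 dimensions. Pad 1039x1039 to 2048x2048 (next power of 2).

Standard algorithm: 1039^3 = 1121622319 multiplications
Strassen's algorithm: 7^(log2(2048)) = 7^11 = 1977326743 multiplications
Difference: 1121622319 - 1977326743 = -855704424 (Strassen uses MORE here due to padding overhead — for small or just-over-power-of-2 n, padding can outweigh the per-level savings)

Standard: 1121622319 multiplications (1039^3). Strassen: 1977326743 multiplications (7^11, after padding to 2048x2048). Strassen reduces 8 recursive multiplications to 7 at each level.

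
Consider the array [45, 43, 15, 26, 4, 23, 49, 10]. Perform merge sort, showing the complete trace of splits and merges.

Merge sort trace:

Split: [45, 43, 15, 26, 4, 23, 49, 10] -> [45, 43, 15, 26] and [4, 23, 49, 10]
  Split: [45, 43, 15, 26] -> [45, 43] and [15, 26]
    Split: [45, 43] -> [45] and [43]
    Merge: [45] + [43] -> [43, 45]
    Split: [15, 26] -> [15] and [26]
    Merge: [15] + [26] -> [15, 26]
  Merge: [43, 45] + [15, 26] -> [15, 26, 43, 45]
  Split: [4, 23, 49, 10] -> [4, 23] and [49, 10]
    Split: [4, 23] -> [4] and [23]
    Merge: [4] + [23] -> [4, 23]
    Split: [49, 10] -> [49] and [10]
    Merge: [49] + [10] -> [10, 49]
  Merge: [4, 23] + [10, 49] -> [4, 10, 23, 49]
Merge: [15, 26, 43, 45] + [4, 10, 23, 49] -> [4, 10, 15, 23, 26, 43, 45, 49]

Final sorted array: [4, 10, 15, 23, 26, 43, 45, 49]

The merge sort proceeds by recursively splitting the array and merging sorted halves.
After all merges, the sorted array is [4, 10, 15, 23, 26, 43, 45, 49].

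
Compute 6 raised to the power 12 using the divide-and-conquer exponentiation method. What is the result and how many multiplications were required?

Computing 6^12 by squaring (build up from 6^1; each line after the first costs one multiplication):

6^1 = 6
6^2 = (6^1)^2 = 6^2 = 36
6^3 = 6 * 6^2 = 6 * 36 = 216
6^6 = (6^3)^2 = 216^2 = 46656
6^12 = (6^6)^2 = 46656^2 = 2176782336

Result: 2176782336
Multiplications needed: 4 (4 lines after 6^1)

6^12 = 2176782336. Using exponentiation by squaring, this requires 4 multiplications. The key idea: if the exponent is even, square the half-power; if odd, multiply by the base once.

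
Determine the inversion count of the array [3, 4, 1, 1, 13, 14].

Finding inversions in [3, 4, 1, 1, 13, 14]:

(0, 2): arr[0]=3 > arr[2]=1
(0, 3): arr[0]=3 > arr[3]=1
(1, 2): arr[1]=4 > arr[2]=1
(1, 3): arr[1]=4 > arr[3]=1

Total inversions: 4

The array has 4 inversion(s): (0,2), (0,3), (1,2), (1,3). Each pair (i,j) satisfies i < j and arr[i] > arr[j].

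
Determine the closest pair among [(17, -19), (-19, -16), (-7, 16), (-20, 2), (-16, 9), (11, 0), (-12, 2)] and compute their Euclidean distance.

Computing all pairwise distances among 7 points:

d((17, -19), (-19, -16)) = 36.1248
d((17, -19), (-7, 16)) = 42.4382
d((17, -19), (-20, 2)) = 42.5441
d((17, -19), (-16, 9)) = 43.2782
d((17, -19), (11, 0)) = 19.9249
d((17, -19), (-12, 2)) = 35.805
d((-19, -16), (-7, 16)) = 34.176
d((-19, -16), (-20, 2)) = 18.0278
d((-19, -16), (-16, 9)) = 25.1794
d((-19, -16), (11, 0)) = 34.0
d((-19, -16), (-12, 2)) = 19.3132
d((-7, 16), (-20, 2)) = 19.105
d((-7, 16), (-16, 9)) = 11.4018
d((-7, 16), (11, 0)) = 24.0832
d((-7, 16), (-12, 2)) = 14.8661
d((-20, 2), (-16, 9)) = 8.0623
d((-20, 2), (11, 0)) = 31.0644
d((-20, 2), (-12, 2)) = 8.0 <-- minimum
d((-16, 9), (11, 0)) = 28.4605
d((-16, 9), (-12, 2)) = 8.0623
d((11, 0), (-12, 2)) = 23.0868

Closest pair: (-20, 2) and (-12, 2) with distance 8.0

The closest pair is (-20, 2) and (-12, 2) with Euclidean distance 8.0. For 7 points, brute-force pairwise comparison is shown above. For large n, the divide-and-conquer algorithm (sort by x, recurse on halves, check the dividing strip) achieves O(n log n).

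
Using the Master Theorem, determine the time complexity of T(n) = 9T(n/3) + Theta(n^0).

Master Theorem for T(n) = 9T(n/3) + O(n^0):

a = 9, b = 3, c = 0
log_b(a) = log_3(9) = 2.0000

Case 1: c = 0 < log_3(9) = 2.0000
T(n) = O(n^(log_3 9)) = O(n^2)

For T(n) = 9T(n/3) + O(n^0): log_3(9) = 2.0000. This is Case 1 of the Master Theorem (c < log_b(a), work dominated by leaves), giving O(n^2).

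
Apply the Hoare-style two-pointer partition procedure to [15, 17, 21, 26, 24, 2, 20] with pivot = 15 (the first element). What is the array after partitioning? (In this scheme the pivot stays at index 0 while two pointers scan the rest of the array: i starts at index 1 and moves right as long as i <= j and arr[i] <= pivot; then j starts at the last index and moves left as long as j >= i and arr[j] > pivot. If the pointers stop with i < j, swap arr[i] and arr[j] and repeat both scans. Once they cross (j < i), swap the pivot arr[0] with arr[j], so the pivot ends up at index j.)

Hoare-style two-pointer partition with pivot = 15:

Initial array: [15, 17, 21, 26, 24, 2, 20]

Pointers start at i = 1, j = 6.
i stops at index 1 (arr[1]=17 > 15), j stops at index 5 (arr[5]=2 <= 15): swap arr[1] and arr[5], array becomes [15, 2, 21, 26, 24, 17, 20]
i ends at 2, j ends at 1: the pointers have crossed (j < i), so scanning stops.

Swap pivot arr[0] with arr[1] to place pivot at position 1: [2, 15, 21, 26, 24, 17, 20]
Pivot position: 1

After partitioning with pivot 15, the array becomes [2, 15, 21, 26, 24, 17, 20]. The pivot is placed at index 1. All elements to the left of the pivot are <= 15, and all elements to the right are > 15.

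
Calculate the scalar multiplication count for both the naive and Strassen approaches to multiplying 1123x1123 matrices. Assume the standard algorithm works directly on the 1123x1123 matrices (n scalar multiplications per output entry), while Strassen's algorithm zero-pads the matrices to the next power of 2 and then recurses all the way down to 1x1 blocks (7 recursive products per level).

Matrix multiplication for 1123x1123 matrices:

Strassen's algorithm requires power-of-2 dimensions. Pad 1123x1123 to 2048x2048 (next power of 2).

Standard algorithm: 1123^3 = 1416247867 multiplications
Strassen's algorithm: 7^(log2(2048)) = 7^11 = 1977326743 multiplications
Difference: 1416247867 - 1977326743 = -561078876 (Strassen uses MORE here due to padding overhead — for small or just-over-power-of-2 n, padding can outweigh the per-level savings)

Standard: 1416247867 multiplications (1123^3). Strassen: 1977326743 multiplications (7^11, after padding to 2048x2048). Strassen reduces 8 recursive multiplications to 7 at each level.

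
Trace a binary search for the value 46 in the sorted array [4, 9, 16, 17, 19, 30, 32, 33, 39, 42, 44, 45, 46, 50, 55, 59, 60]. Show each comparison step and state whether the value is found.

Binary search for 46 in [4, 9, 16, 17, 19, 30, 32, 33, 39, 42, 44, 45, 46, 50, 55, 59, 60]:

lo=0, hi=16, mid=8, arr[mid]=39 -> 39 < 46, search right half
lo=9, hi=16, mid=12, arr[mid]=46 -> Found target at index 12!

Binary search finds 46 at index 12 after 2 comparisons. The search repeatedly halves the search space by comparing with the middle element.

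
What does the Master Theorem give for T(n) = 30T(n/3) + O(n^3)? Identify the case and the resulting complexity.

Master Theorem for T(n) = 30T(n/3) + O(n^3):

a = 30, b = 3, c = 3
log_b(a) = log_3(30) = 3.0959

Case 1: c = 3 < log_3(30) = 3.0959
T(n) = O(n^(log_3 30))

For T(n) = 30T(n/3) + O(n^3): log_3(30) = 3.0959. This is Case 1 of the Master Theorem (c < log_b(a), work dominated by leaves), giving O(n^(log_3 30)).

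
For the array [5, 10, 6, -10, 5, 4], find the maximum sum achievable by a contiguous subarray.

Using Kadane's algorithm on [5, 10, 6, -10, 5, 4]:

Scanning through the array:
Position 1 (value 10): max_ending_here = 15, max_so_far = 15
Position 2 (value 6): max_ending_here = 21, max_so_far = 21
Position 3 (value -10): max_ending_here = 11, max_so_far = 21
Position 4 (value 5): max_ending_here = 16, max_so_far = 21
Position 5 (value 4): max_ending_here = 20, max_so_far = 21

Maximum subarray: [5, 10, 6]
Maximum sum: 21

The maximum subarray is [5, 10, 6] with sum 21. This subarray runs from index 0 to index 2.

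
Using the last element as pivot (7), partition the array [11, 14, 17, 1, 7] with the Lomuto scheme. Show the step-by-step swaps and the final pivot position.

Lomuto partition with pivot = 7:

Initial array: [11, 14, 17, 1, 7]

arr[0]=11 > 7: no swap
arr[1]=14 > 7: no swap
arr[2]=17 > 7: no swap
arr[3]=1 <= 7: swap with position 0, array becomes [1, 14, 17, 11, 7]

Place pivot at position 1: [1, 7, 17, 11, 14]
Pivot position: 1

After partitioning with pivot 7, the array becomes [1, 7, 17, 11, 14]. The pivot is placed at index 1. All elements to the left of the pivot are <= 7, and all elements to the right are > 7.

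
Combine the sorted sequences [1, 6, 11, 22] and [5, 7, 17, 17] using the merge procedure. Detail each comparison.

Merging process:

Compare 1 vs 5: take 1 from left. Merged: [1]
Compare 6 vs 5: take 5 from right. Merged: [1, 5]
Compare 6 vs 7: take 6 from left. Merged: [1, 5, 6]
Compare 11 vs 7: take 7 from right. Merged: [1, 5, 6, 7]
Compare 11 vs 17: take 11 from left. Merged: [1, 5, 6, 7, 11]
Compare 22 vs 17: take 17 from right. Merged: [1, 5, 6, 7, 11, 17]
Compare 22 vs 17: take 17 from right. Merged: [1, 5, 6, 7, 11, 17, 17]
Append remaining from left: [22]. Merged: [1, 5, 6, 7, 11, 17, 17, 22]

Final merged array: [1, 5, 6, 7, 11, 17, 17, 22]
Total comparisons: 7

The merged array is [1, 5, 6, 7, 11, 17, 17, 22], requiring 7 comparisons. The merge step runs in O(n) time where n is the total number of elements.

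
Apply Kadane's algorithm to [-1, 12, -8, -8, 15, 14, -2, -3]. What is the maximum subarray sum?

Using Kadane's algorithm on [-1, 12, -8, -8, 15, 14, -2, -3]:

Scanning through the array:
Position 1 (value 12): max_ending_here = 12, max_so_far = 12
Position 2 (value -8): max_ending_here = 4, max_so_far = 12
Position 3 (value -8): max_ending_here = -4, max_so_far = 12
Position 4 (value 15): max_ending_here = 15, max_so_far = 15
Position 5 (value 14): max_ending_here = 29, max_so_far = 29
Position 6 (value -2): max_ending_here = 27, max_so_far = 29
Position 7 (value -3): max_ending_here = 24, max_so_far = 29

Maximum subarray: [15, 14]
Maximum sum: 29

The maximum subarray is [15, 14] with sum 29. This subarray runs from index 4 to index 5.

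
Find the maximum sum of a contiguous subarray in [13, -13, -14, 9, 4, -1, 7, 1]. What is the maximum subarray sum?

Using Kadane's algorithm on [13, -13, -14, 9, 4, -1, 7, 1]:

Scanning through the array:
Position 1 (value -13): max_ending_here = 0, max_so_far = 13
Position 2 (value -14): max_ending_here = -14, max_so_far = 13
Position 3 (value 9): max_ending_here = 9, max_so_far = 13
Position 4 (value 4): max_ending_here = 13, max_so_far = 13
Position 5 (value -1): max_ending_here = 12, max_so_far = 13
Position 6 (value 7): max_ending_here = 19, max_so_far = 19
Position 7 (value 1): max_ending_here = 20, max_so_far = 20

Maximum subarray: [9, 4, -1, 7, 1]
Maximum sum: 20

The maximum subarray is [9, 4, -1, 7, 1] with sum 20. This subarray runs from index 3 to index 7.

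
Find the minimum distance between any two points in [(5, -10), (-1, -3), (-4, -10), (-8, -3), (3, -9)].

Computing all pairwise distances among 5 points:

d((5, -10), (-1, -3)) = 9.2195
d((5, -10), (-4, -10)) = 9.0
d((5, -10), (-8, -3)) = 14.7648
d((5, -10), (3, -9)) = 2.2361 <-- minimum
d((-1, -3), (-4, -10)) = 7.6158
d((-1, -3), (-8, -3)) = 7.0
d((-1, -3), (3, -9)) = 7.2111
d((-4, -10), (-8, -3)) = 8.0623
d((-4, -10), (3, -9)) = 7.0711
d((-8, -3), (3, -9)) = 12.53

Closest pair: (5, -10) and (3, -9) with distance 2.2361

The closest pair is (5, -10) and (3, -9) with Euclidean distance 2.2361. For 5 points, brute-force pairwise comparison is shown above. For large n, the divide-and-conquer algorithm (sort by x, recurse on halves, check the dividing strip) achieves O(n log n).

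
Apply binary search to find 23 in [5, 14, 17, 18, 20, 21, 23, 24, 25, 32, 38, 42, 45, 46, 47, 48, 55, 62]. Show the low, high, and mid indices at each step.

Binary search for 23 in [5, 14, 17, 18, 20, 21, 23, 24, 25, 32, 38, 42, 45, 46, 47, 48, 55, 62]:

lo=0, hi=17, mid=8, arr[mid]=25 -> 25 > 23, search left half
lo=0, hi=7, mid=3, arr[mid]=18 -> 18 < 23, search right half
lo=4, hi=7, mid=5, arr[mid]=21 -> 21 < 23, search right half
lo=6, hi=7, mid=6, arr[mid]=23 -> Found target at index 6!

Binary search finds 23 at index 6 after 4 comparisons. The search repeatedly halves the search space by comparing with the middle element.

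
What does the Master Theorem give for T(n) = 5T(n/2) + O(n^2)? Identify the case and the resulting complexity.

Master Theorem for T(n) = 5T(n/2) + O(n^2):

a = 5, b = 2, c = 2
log_b(a) = log_2(5) = 2.3219

Case 1: c = 2 < log_2(5) = 2.3219
T(n) = O(n^(log_2 5))

For T(n) = 5T(n/2) + O(n^2): log_2(5) = 2.3219. This is Case 1 of the Master Theorem (c < log_b(a), work dominated by leaves), giving O(n^(log_2 5)).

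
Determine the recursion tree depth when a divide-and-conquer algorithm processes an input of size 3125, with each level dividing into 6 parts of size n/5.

For divide and conquer with division factor 5:

Problem sizes at each level:
Level 0: 3125
Level 1: 625
Level 2: 125
Level 3: 25
Level 4: 5
Level 5: 1

The root is level 0 and the size-1 base case is level 5 (the tree spans levels 0 through 5, i.e. 6 levels counting the root), so the depth is the number of divisions: log_5(3125) = 5

The recursion tree depth is log_5(3125) = 5. At each level, the problem size is divided by 5, so it takes 5 divisions to reduce to a base case of size 1. The algorithm makes 6 recursive calls at each level.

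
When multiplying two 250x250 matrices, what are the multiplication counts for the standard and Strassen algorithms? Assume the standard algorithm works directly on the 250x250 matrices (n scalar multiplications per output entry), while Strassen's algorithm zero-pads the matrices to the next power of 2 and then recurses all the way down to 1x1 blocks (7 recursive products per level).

Matrix multiplication for 250x250 matrices:

Strassen's algorithm requires power-of-2 dimensions. Pad 250x250 to 256x256 (next power of 2).

Standard algorithm: 250^3 = 15625000 multiplications
Strassen's algorithm: 7^(log2(256)) = 7^8 = 5764801 multiplications
Savings: 15625000 - 5764801 = 9860199 multiplications

Standard: 15625000 multiplications (250^3). Strassen: 5764801 multiplications (7^8, after padding to 256x256). Strassen reduces 8 recursive multiplications to 7 at each level.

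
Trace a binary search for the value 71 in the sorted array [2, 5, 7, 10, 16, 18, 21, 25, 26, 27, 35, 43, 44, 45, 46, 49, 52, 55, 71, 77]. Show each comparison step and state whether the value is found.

Binary search for 71 in [2, 5, 7, 10, 16, 18, 21, 25, 26, 27, 35, 43, 44, 45, 46, 49, 52, 55, 71, 77]:

lo=0, hi=19, mid=9, arr[mid]=27 -> 27 < 71, search right half
lo=10, hi=19, mid=14, arr[mid]=46 -> 46 < 71, search right half
lo=15, hi=19, mid=17, arr[mid]=55 -> 55 < 71, search right half
lo=18, hi=19, mid=18, arr[mid]=71 -> Found target at index 18!

Binary search finds 71 at index 18 after 4 comparisons. The search repeatedly halves the search space by comparing with the middle element.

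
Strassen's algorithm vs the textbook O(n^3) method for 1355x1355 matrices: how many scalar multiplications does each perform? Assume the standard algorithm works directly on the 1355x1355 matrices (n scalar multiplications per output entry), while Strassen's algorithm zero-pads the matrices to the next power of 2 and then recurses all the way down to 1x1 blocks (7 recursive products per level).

Matrix multiplication for 1355x1355 matrices:

Strassen's algorithm requires power-of-2 dimensions. Pad 1355x1355 to 2048x2048 (next power of 2).

Standard algorithm: 1355^3 = 2487813875 multiplications
Strassen's algorithm: 7^(log2(2048)) = 7^11 = 1977326743 multiplications
Savings: 2487813875 - 1977326743 = 510487132 multiplications

Standard: 2487813875 multiplications (1355^3). Strassen: 1977326743 multiplications (7^11, after padding to 2048x2048). Strassen reduces 8 recursive multiplications to 7 at each level.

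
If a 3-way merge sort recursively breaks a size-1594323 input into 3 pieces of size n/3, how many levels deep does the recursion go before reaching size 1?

For divide and conquer with division factor 3:

Problem sizes at each level:
Level 0: 1594323
Level 1: 531441
Level 2: 177147
Level 3: 59049
Level 4: 19683
Level 5: 6561
Level 6: 2187
Level 7: 729
Level 8: 243
Level 9: 81
Level 10: 27
Level 11: 9
Level 12: 3
Level 13: 1

The root is level 0 and the size-1 base case is level 13 (the tree spans levels 0 through 13, i.e. 14 levels counting the root), so the depth is the number of divisions: log_3(1594323) = 13

The recursion tree depth is log_3(1594323) = 13. At each level, the problem size is divided by 3, so it takes 13 divisions to reduce to a base case of size 1. The algorithm makes 3 recursive calls at each level.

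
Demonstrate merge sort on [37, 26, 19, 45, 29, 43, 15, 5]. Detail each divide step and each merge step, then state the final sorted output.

Merge sort trace:

Split: [37, 26, 19, 45, 29, 43, 15, 5] -> [37, 26, 19, 45] and [29, 43, 15, 5]
  Split: [37, 26, 19, 45] -> [37, 26] and [19, 45]
    Split: [37, 26] -> [37] and [26]
    Merge: [37] + [26] -> [26, 37]
    Split: [19, 45] -> [19] and [45]
    Merge: [19] + [45] -> [19, 45]
  Merge: [26, 37] + [19, 45] -> [19, 26, 37, 45]
  Split: [29, 43, 15, 5] -> [29, 43] and [15, 5]
    Split: [29, 43] -> [29] and [43]
    Merge: [29] + [43] -> [29, 43]
    Split: [15, 5] -> [15] and [5]
    Merge: [15] + [5] -> [5, 15]
  Merge: [29, 43] + [5, 15] -> [5, 15, 29, 43]
Merge: [19, 26, 37, 45] + [5, 15, 29, 43] -> [5, 15, 19, 26, 29, 37, 43, 45]

Final sorted array: [5, 15, 19, 26, 29, 37, 43, 45]

The merge sort proceeds by recursively splitting the array and merging sorted halves.
After all merges, the sorted array is [5, 15, 19, 26, 29, 37, 43, 45].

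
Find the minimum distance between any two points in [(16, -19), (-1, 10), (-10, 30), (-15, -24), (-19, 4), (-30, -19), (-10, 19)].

Computing all pairwise distances among 7 points:

d((16, -19), (-1, 10)) = 33.6155
d((16, -19), (-10, 30)) = 55.4707
d((16, -19), (-15, -24)) = 31.4006
d((16, -19), (-19, 4)) = 41.8808
d((16, -19), (-30, -19)) = 46.0
d((16, -19), (-10, 19)) = 46.0435
d((-1, 10), (-10, 30)) = 21.9317
d((-1, 10), (-15, -24)) = 36.7696
d((-1, 10), (-19, 4)) = 18.9737
d((-1, 10), (-30, -19)) = 41.0122
d((-1, 10), (-10, 19)) = 12.7279
d((-10, 30), (-15, -24)) = 54.231
d((-10, 30), (-19, 4)) = 27.5136
d((-10, 30), (-30, -19)) = 52.9245
d((-10, 30), (-10, 19)) = 11.0 <-- minimum
d((-15, -24), (-19, 4)) = 28.2843
d((-15, -24), (-30, -19)) = 15.8114
d((-15, -24), (-10, 19)) = 43.2897
d((-19, 4), (-30, -19)) = 25.4951
d((-19, 4), (-10, 19)) = 17.4929
d((-30, -19), (-10, 19)) = 42.9418

Closest pair: (-10, 30) and (-10, 19) with distance 11.0

The closest pair is (-10, 30) and (-10, 19) with Euclidean distance 11.0. For 7 points, brute-force pairwise comparison is shown above. For large n, the divide-and-conquer algorithm (sort by x, recurse on halves, check the dividing strip) achieves O(n log n).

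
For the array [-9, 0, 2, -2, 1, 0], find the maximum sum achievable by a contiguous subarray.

Using Kadane's algorithm on [-9, 0, 2, -2, 1, 0]:

Scanning through the array:
Position 1 (value 0): max_ending_here = 0, max_so_far = 0
Position 2 (value 2): max_ending_here = 2, max_so_far = 2
Position 3 (value -2): max_ending_here = 0, max_so_far = 2
Position 4 (value 1): max_ending_here = 1, max_so_far = 2
Position 5 (value 0): max_ending_here = 1, max_so_far = 2

Maximum subarray: [0, 2]
Maximum sum: 2

The maximum subarray is [0, 2] with sum 2. This subarray runs from index 1 to index 2.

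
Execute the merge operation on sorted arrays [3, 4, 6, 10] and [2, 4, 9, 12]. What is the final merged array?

Merging process:

Compare 3 vs 2: take 2 from right. Merged: [2]
Compare 3 vs 4: take 3 from left. Merged: [2, 3]
Compare 4 vs 4: take 4 from left. Merged: [2, 3, 4]
Compare 6 vs 4: take 4 from right. Merged: [2, 3, 4, 4]
Compare 6 vs 9: take 6 from left. Merged: [2, 3, 4, 4, 6]
Compare 10 vs 9: take 9 from right. Merged: [2, 3, 4, 4, 6, 9]
Compare 10 vs 12: take 10 from left. Merged: [2, 3, 4, 4, 6, 9, 10]
Append remaining from right: [12]. Merged: [2, 3, 4, 4, 6, 9, 10, 12]

Final merged array: [2, 3, 4, 4, 6, 9, 10, 12]
Total comparisons: 7

The merged array is [2, 3, 4, 4, 6, 9, 10, 12], requiring 7 comparisons. The merge step runs in O(n) time where n is the total number of elements.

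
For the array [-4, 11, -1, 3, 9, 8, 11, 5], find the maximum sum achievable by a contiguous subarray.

Using Kadane's algorithm on [-4, 11, -1, 3, 9, 8, 11, 5]:

Scanning through the array:
Position 1 (value 11): max_ending_here = 11, max_so_far = 11
Position 2 (value -1): max_ending_here = 10, max_so_far = 11
Position 3 (value 3): max_ending_here = 13, max_so_far = 13
Position 4 (value 9): max_ending_here = 22, max_so_far = 22
Position 5 (value 8): max_ending_here = 30, max_so_far = 30
Position 6 (value 11): max_ending_here = 41, max_so_far = 41
Position 7 (value 5): max_ending_here = 46, max_so_far = 46

Maximum subarray: [11, -1, 3, 9, 8, 11, 5]
Maximum sum: 46

The maximum subarray is [11, -1, 3, 9, 8, 11, 5] with sum 46. This subarray runs from index 1 to index 7.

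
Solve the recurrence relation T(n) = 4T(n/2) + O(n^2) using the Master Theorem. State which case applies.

Master Theorem for T(n) = 4T(n/2) + O(n^2):

a = 4, b = 2, c = 2
log_b(a) = log_2(4) = 2.0000

Case 2: c = 2 = log_2(4) = 2.0000
T(n) = O(n^2 log n) = O(n^2 log n)

For T(n) = 4T(n/2) + O(n^2): log_2(4) = 2.0000. This is Case 2 of the Master Theorem (c = log_b(a), equal work at all levels), giving O(n^2 log n).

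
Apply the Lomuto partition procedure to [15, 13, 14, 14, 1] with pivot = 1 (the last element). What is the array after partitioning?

Lomuto partition with pivot = 1:

Initial array: [15, 13, 14, 14, 1]

arr[0]=15 > 1: no swap
arr[1]=13 > 1: no swap
arr[2]=14 > 1: no swap
arr[3]=14 > 1: no swap

Place pivot at position 0: [1, 13, 14, 14, 15]
Pivot position: 0

After partitioning with pivot 1, the array becomes [1, 13, 14, 14, 15]. The pivot is placed at index 0. All elements to the left of the pivot are <= 1, and all elements to the right are > 1.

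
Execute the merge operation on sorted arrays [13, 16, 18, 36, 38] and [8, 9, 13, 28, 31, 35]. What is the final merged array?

Merging process:

Compare 13 vs 8: take 8 from right. Merged: [8]
Compare 13 vs 9: take 9 from right. Merged: [8, 9]
Compare 13 vs 13: take 13 from left. Merged: [8, 9, 13]
Compare 16 vs 13: take 13 from right. Merged: [8, 9, 13, 13]
Compare 16 vs 28: take 16 from left. Merged: [8, 9, 13, 13, 16]
Compare 18 vs 28: take 18 from left. Merged: [8, 9, 13, 13, 16, 18]
Compare 36 vs 28: take 28 from right. Merged: [8, 9, 13, 13, 16, 18, 28]
Compare 36 vs 31: take 31 from right. Merged: [8, 9, 13, 13, 16, 18, 28, 31]
Compare 36 vs 35: take 35 from right. Merged: [8, 9, 13, 13, 16, 18, 28, 31, 35]
Append remaining from left: [36, 38]. Merged: [8, 9, 13, 13, 16, 18, 28, 31, 35, 36, 38]

Final merged array: [8, 9, 13, 13, 16, 18, 28, 31, 35, 36, 38]
Total comparisons: 9

The merged array is [8, 9, 13, 13, 16, 18, 28, 31, 35, 36, 38], requiring 9 comparisons. The merge step runs in O(n) time where n is the total number of elements.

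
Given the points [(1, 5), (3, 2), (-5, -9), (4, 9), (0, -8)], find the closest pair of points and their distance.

Computing all pairwise distances among 5 points:

d((1, 5), (3, 2)) = 3.6056 <-- minimum
d((1, 5), (-5, -9)) = 15.2315
d((1, 5), (4, 9)) = 5.0
d((1, 5), (0, -8)) = 13.0384
d((3, 2), (-5, -9)) = 13.6015
d((3, 2), (4, 9)) = 7.0711
d((3, 2), (0, -8)) = 10.4403
d((-5, -9), (4, 9)) = 20.1246
d((-5, -9), (0, -8)) = 5.099
d((4, 9), (0, -8)) = 17.4642

Closest pair: (1, 5) and (3, 2) with distance 3.6056

The closest pair is (1, 5) and (3, 2) with Euclidean distance 3.6056. For 5 points, brute-force pairwise comparison is shown above. For large n, the divide-and-conquer algorithm (sort by x, recurse on halves, check the dividing strip) achieves O(n log n).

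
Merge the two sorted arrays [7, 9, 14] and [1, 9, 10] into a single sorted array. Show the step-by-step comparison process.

Merging process:

Compare 7 vs 1: take 1 from right. Merged: [1]
Compare 7 vs 9: take 7 from left. Merged: [1, 7]
Compare 9 vs 9: take 9 from left. Merged: [1, 7, 9]
Compare 14 vs 9: take 9 from right. Merged: [1, 7, 9, 9]
Compare 14 vs 10: take 10 from right. Merged: [1, 7, 9, 9, 10]
Append remaining from left: [14]. Merged: [1, 7, 9, 9, 10, 14]

Final merged array: [1, 7, 9, 9, 10, 14]
Total comparisons: 5

The merged array is [1, 7, 9, 9, 10, 14], requiring 5 comparisons. The merge step runs in O(n) time where n is the total number of elements.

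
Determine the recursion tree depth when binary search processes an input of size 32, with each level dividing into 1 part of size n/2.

For divide and conquer with division factor 2:

Problem sizes at each level:
Level 0: 32
Level 1: 16
Level 2: 8
Level 3: 4
Level 4: 2
Level 5: 1

The root is level 0 and the size-1 base case is level 5 (the tree spans levels 0 through 5, i.e. 6 levels counting the root), so the depth is the number of divisions: log_2(32) = 5

The recursion tree depth is log_2(32) = 5. At each level, the problem size is divided by 2, so it takes 5 divisions to reduce to a base case of size 1. The algorithm makes 1 recursive call at each level.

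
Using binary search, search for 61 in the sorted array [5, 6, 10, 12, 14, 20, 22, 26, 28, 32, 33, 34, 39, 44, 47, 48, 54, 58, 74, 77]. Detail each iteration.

Binary search for 61 in [5, 6, 10, 12, 14, 20, 22, 26, 28, 32, 33, 34, 39, 44, 47, 48, 54, 58, 74, 77]:

lo=0, hi=19, mid=9, arr[mid]=32 -> 32 < 61, search right half
lo=10, hi=19, mid=14, arr[mid]=47 -> 47 < 61, search right half
lo=15, hi=19, mid=17, arr[mid]=58 -> 58 < 61, search right half
lo=18, hi=19, mid=18, arr[mid]=74 -> 74 > 61, search left half
lo=18 > hi=17, target 61 not found

Binary search determines that 61 is not in the array after 4 comparisons. The search space was exhausted without finding the target.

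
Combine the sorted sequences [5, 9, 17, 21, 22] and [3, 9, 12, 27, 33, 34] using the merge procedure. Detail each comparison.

Merging process:

Compare 5 vs 3: take 3 from right. Merged: [3]
Compare 5 vs 9: take 5 from left. Merged: [3, 5]
Compare 9 vs 9: take 9 from left. Merged: [3, 5, 9]
Compare 17 vs 9: take 9 from right. Merged: [3, 5, 9, 9]
Compare 17 vs 12: take 12 from right. Merged: [3, 5, 9, 9, 12]
Compare 17 vs 27: take 17 from left. Merged: [3, 5, 9, 9, 12, 17]
Compare 21 vs 27: take 21 from left. Merged: [3, 5, 9, 9, 12, 17, 21]
Compare 22 vs 27: take 22 from left. Merged: [3, 5, 9, 9, 12, 17, 21, 22]
Append remaining from right: [27, 33, 34]. Merged: [3, 5, 9, 9, 12, 17, 21, 22, 27, 33, 34]

Final merged array: [3, 5, 9, 9, 12, 17, 21, 22, 27, 33, 34]
Total comparisons: 8

The merged array is [3, 5, 9, 9, 12, 17, 21, 22, 27, 33, 34], requiring 8 comparisons. The merge step runs in O(n) time where n is the total number of elements.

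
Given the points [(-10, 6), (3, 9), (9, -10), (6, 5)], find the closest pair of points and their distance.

Computing all pairwise distances among 4 points:

d((-10, 6), (3, 9)) = 13.3417
d((-10, 6), (9, -10)) = 24.8395
d((-10, 6), (6, 5)) = 16.0312
d((3, 9), (9, -10)) = 19.9249
d((3, 9), (6, 5)) = 5.0 <-- minimum
d((9, -10), (6, 5)) = 15.2971

Closest pair: (3, 9) and (6, 5) with distance 5.0

The closest pair is (3, 9) and (6, 5) with Euclidean distance 5.0. For 4 points, brute-force pairwise comparison is shown above. For large n, the divide-and-conquer algorithm (sort by x, recurse on halves, check the dividing strip) achieves O(n log n).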